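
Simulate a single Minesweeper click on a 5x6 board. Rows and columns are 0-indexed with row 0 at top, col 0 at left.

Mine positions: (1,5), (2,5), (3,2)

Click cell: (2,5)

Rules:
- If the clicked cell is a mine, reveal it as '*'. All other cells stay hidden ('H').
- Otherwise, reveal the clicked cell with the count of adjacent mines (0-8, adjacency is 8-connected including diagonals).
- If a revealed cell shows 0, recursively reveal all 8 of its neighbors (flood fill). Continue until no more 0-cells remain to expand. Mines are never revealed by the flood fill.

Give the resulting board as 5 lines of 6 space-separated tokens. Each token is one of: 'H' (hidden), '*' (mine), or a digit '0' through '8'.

H H H H H H
H H H H H H
H H H H H *
H H H H H H
H H H H H H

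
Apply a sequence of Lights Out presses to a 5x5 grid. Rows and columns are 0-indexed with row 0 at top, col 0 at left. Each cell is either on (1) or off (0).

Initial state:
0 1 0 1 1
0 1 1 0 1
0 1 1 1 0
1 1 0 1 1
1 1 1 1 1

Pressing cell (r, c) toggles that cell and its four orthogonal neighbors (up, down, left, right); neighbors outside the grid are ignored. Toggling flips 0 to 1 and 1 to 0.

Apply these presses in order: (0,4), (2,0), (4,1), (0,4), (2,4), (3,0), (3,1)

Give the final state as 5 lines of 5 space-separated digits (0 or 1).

Answer: 0 1 0 1 1
1 1 1 0 0
0 1 1 0 1
0 0 1 1 0
1 1 0 1 1

Derivation:
After press 1 at (0,4):
0 1 0 0 0
0 1 1 0 0
0 1 1 1 0
1 1 0 1 1
1 1 1 1 1

After press 2 at (2,0):
0 1 0 0 0
1 1 1 0 0
1 0 1 1 0
0 1 0 1 1
1 1 1 1 1

After press 3 at (4,1):
0 1 0 0 0
1 1 1 0 0
1 0 1 1 0
0 0 0 1 1
0 0 0 1 1

After press 4 at (0,4):
0 1 0 1 1
1 1 1 0 1
1 0 1 1 0
0 0 0 1 1
0 0 0 1 1

After press 5 at (2,4):
0 1 0 1 1
1 1 1 0 0
1 0 1 0 1
0 0 0 1 0
0 0 0 1 1

After press 6 at (3,0):
0 1 0 1 1
1 1 1 0 0
0 0 1 0 1
1 1 0 1 0
1 0 0 1 1

After press 7 at (3,1):
0 1 0 1 1
1 1 1 0 0
0 1 1 0 1
0 0 1 1 0
1 1 0 1 1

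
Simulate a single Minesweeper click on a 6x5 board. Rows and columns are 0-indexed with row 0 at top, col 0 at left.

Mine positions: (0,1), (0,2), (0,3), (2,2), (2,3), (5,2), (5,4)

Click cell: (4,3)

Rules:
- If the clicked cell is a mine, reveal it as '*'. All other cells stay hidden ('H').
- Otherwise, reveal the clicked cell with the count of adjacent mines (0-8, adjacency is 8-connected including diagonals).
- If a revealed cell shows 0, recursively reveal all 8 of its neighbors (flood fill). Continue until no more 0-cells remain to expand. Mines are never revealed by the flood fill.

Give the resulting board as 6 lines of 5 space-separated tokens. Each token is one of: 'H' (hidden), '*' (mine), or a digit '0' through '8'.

H H H H H
H H H H H
H H H H H
H H H H H
H H H 2 H
H H H H H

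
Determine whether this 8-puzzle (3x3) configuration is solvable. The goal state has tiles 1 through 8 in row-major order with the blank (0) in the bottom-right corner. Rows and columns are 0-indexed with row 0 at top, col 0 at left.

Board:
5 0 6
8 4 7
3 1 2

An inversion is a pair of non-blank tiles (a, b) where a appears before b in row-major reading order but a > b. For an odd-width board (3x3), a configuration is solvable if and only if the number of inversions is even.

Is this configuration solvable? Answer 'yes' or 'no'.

Inversions (pairs i<j in row-major order where tile[i] > tile[j] > 0): 21
21 is odd, so the puzzle is not solvable.

Answer: no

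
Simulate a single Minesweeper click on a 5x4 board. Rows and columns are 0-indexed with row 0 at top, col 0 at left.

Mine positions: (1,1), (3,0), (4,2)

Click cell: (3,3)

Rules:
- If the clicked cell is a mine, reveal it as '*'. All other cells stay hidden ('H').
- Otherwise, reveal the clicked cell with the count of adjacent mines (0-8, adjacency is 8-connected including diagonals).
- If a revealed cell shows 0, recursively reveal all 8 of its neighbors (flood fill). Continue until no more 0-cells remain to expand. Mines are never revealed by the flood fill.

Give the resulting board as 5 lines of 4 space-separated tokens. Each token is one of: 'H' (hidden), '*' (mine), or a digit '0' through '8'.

H H H H
H H H H
H H H H
H H H 1
H H H H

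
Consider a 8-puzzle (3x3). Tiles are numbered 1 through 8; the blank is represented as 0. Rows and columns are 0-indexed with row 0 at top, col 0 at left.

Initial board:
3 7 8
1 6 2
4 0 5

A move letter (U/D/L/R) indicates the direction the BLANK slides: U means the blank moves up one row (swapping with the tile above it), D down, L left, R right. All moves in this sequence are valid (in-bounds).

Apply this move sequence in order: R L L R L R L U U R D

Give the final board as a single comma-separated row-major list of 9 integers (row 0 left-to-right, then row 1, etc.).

After move 1 (R):
3 7 8
1 6 2
4 5 0

After move 2 (L):
3 7 8
1 6 2
4 0 5

After move 3 (L):
3 7 8
1 6 2
0 4 5

After move 4 (R):
3 7 8
1 6 2
4 0 5

After move 5 (L):
3 7 8
1 6 2
0 4 5

After move 6 (R):
3 7 8
1 6 2
4 0 5

After move 7 (L):
3 7 8
1 6 2
0 4 5

After move 8 (U):
3 7 8
0 6 2
1 4 5

After move 9 (U):
0 7 8
3 6 2
1 4 5

After move 10 (R):
7 0 8
3 6 2
1 4 5

After move 11 (D):
7 6 8
3 0 2
1 4 5

Answer: 7, 6, 8, 3, 0, 2, 1, 4, 5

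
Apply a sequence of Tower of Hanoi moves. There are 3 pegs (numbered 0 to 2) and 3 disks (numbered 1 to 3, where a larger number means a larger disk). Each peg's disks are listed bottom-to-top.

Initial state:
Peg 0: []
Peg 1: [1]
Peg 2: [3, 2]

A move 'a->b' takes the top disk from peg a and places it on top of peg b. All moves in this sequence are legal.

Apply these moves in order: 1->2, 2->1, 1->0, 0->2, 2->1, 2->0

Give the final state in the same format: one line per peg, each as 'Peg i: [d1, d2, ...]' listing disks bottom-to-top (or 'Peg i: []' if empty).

After move 1 (1->2):
Peg 0: []
Peg 1: []
Peg 2: [3, 2, 1]

After move 2 (2->1):
Peg 0: []
Peg 1: [1]
Peg 2: [3, 2]

After move 3 (1->0):
Peg 0: [1]
Peg 1: []
Peg 2: [3, 2]

After move 4 (0->2):
Peg 0: []
Peg 1: []
Peg 2: [3, 2, 1]

After move 5 (2->1):
Peg 0: []
Peg 1: [1]
Peg 2: [3, 2]

After move 6 (2->0):
Peg 0: [2]
Peg 1: [1]
Peg 2: [3]

Answer: Peg 0: [2]
Peg 1: [1]
Peg 2: [3]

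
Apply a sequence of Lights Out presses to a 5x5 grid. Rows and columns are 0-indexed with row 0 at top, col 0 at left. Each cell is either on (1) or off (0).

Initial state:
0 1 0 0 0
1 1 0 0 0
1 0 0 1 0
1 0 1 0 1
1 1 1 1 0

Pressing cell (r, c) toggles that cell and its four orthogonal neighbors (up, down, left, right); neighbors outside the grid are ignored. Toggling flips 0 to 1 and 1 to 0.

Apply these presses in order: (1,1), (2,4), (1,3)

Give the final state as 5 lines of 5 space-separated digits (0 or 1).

Answer: 0 0 0 1 0
0 0 0 1 0
1 1 0 1 1
1 0 1 0 0
1 1 1 1 0

Derivation:
After press 1 at (1,1):
0 0 0 0 0
0 0 1 0 0
1 1 0 1 0
1 0 1 0 1
1 1 1 1 0

After press 2 at (2,4):
0 0 0 0 0
0 0 1 0 1
1 1 0 0 1
1 0 1 0 0
1 1 1 1 0

After press 3 at (1,3):
0 0 0 1 0
0 0 0 1 0
1 1 0 1 1
1 0 1 0 0
1 1 1 1 0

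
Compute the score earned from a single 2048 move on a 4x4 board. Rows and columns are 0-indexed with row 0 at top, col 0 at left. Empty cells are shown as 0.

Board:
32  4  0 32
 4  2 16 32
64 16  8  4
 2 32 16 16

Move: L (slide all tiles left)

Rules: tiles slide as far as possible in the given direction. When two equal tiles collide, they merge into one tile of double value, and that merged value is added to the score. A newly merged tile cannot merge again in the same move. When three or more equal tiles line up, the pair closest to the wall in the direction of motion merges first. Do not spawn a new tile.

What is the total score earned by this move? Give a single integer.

Slide left:
row 0: [32, 4, 0, 32] -> [32, 4, 32, 0]  score +0 (running 0)
row 1: [4, 2, 16, 32] -> [4, 2, 16, 32]  score +0 (running 0)
row 2: [64, 16, 8, 4] -> [64, 16, 8, 4]  score +0 (running 0)
row 3: [2, 32, 16, 16] -> [2, 32, 32, 0]  score +32 (running 32)
Board after move:
32  4 32  0
 4  2 16 32
64 16  8  4
 2 32 32  0

Answer: 32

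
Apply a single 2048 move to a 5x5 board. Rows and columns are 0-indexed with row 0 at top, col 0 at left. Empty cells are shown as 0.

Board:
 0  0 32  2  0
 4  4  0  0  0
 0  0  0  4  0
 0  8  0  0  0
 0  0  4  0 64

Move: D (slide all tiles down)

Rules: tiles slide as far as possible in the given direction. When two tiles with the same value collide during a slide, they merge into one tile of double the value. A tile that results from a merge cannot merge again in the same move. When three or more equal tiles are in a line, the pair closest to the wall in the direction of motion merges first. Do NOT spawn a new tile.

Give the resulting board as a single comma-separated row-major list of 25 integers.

Answer: 0, 0, 0, 0, 0, 0, 0, 0, 0, 0, 0, 0, 0, 0, 0, 0, 4, 32, 2, 0, 4, 8, 4, 4, 64

Derivation:
Slide down:
col 0: [0, 4, 0, 0, 0] -> [0, 0, 0, 0, 4]
col 1: [0, 4, 0, 8, 0] -> [0, 0, 0, 4, 8]
col 2: [32, 0, 0, 0, 4] -> [0, 0, 0, 32, 4]
col 3: [2, 0, 4, 0, 0] -> [0, 0, 0, 2, 4]
col 4: [0, 0, 0, 0, 64] -> [0, 0, 0, 0, 64]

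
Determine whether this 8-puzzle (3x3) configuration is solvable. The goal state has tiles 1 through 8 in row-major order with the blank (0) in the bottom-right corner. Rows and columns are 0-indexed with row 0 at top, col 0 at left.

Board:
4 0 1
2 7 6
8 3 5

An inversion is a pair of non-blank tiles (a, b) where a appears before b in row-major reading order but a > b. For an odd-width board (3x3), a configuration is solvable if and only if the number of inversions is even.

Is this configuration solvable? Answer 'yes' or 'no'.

Inversions (pairs i<j in row-major order where tile[i] > tile[j] > 0): 10
10 is even, so the puzzle is solvable.

Answer: yes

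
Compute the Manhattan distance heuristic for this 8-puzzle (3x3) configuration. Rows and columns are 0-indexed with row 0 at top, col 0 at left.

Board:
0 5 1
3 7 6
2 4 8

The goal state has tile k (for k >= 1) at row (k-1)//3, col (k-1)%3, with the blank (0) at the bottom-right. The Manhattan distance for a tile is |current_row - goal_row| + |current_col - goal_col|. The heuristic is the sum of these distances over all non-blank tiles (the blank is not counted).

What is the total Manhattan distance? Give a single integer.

Tile 5: at (0,1), goal (1,1), distance |0-1|+|1-1| = 1
Tile 1: at (0,2), goal (0,0), distance |0-0|+|2-0| = 2
Tile 3: at (1,0), goal (0,2), distance |1-0|+|0-2| = 3
Tile 7: at (1,1), goal (2,0), distance |1-2|+|1-0| = 2
Tile 6: at (1,2), goal (1,2), distance |1-1|+|2-2| = 0
Tile 2: at (2,0), goal (0,1), distance |2-0|+|0-1| = 3
Tile 4: at (2,1), goal (1,0), distance |2-1|+|1-0| = 2
Tile 8: at (2,2), goal (2,1), distance |2-2|+|2-1| = 1
Sum: 1 + 2 + 3 + 2 + 0 + 3 + 2 + 1 = 14

Answer: 14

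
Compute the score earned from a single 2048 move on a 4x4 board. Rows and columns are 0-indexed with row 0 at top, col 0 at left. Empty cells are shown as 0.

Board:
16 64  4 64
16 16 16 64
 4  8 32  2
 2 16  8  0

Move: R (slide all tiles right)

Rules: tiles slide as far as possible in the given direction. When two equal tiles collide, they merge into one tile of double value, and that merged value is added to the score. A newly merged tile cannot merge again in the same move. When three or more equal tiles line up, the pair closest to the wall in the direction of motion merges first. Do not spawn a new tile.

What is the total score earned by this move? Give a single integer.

Slide right:
row 0: [16, 64, 4, 64] -> [16, 64, 4, 64]  score +0 (running 0)
row 1: [16, 16, 16, 64] -> [0, 16, 32, 64]  score +32 (running 32)
row 2: [4, 8, 32, 2] -> [4, 8, 32, 2]  score +0 (running 32)
row 3: [2, 16, 8, 0] -> [0, 2, 16, 8]  score +0 (running 32)
Board after move:
16 64  4 64
 0 16 32 64
 4  8 32  2
 0  2 16  8

Answer: 32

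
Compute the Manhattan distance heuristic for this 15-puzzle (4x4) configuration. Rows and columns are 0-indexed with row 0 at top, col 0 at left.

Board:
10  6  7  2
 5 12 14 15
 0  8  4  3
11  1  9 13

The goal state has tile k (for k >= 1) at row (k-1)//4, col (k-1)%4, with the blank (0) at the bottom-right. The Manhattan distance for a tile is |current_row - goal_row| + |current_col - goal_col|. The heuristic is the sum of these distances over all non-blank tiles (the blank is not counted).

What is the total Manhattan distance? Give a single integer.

Tile 10: at (0,0), goal (2,1), distance |0-2|+|0-1| = 3
Tile 6: at (0,1), goal (1,1), distance |0-1|+|1-1| = 1
Tile 7: at (0,2), goal (1,2), distance |0-1|+|2-2| = 1
Tile 2: at (0,3), goal (0,1), distance |0-0|+|3-1| = 2
Tile 5: at (1,0), goal (1,0), distance |1-1|+|0-0| = 0
Tile 12: at (1,1), goal (2,3), distance |1-2|+|1-3| = 3
Tile 14: at (1,2), goal (3,1), distance |1-3|+|2-1| = 3
Tile 15: at (1,3), goal (3,2), distance |1-3|+|3-2| = 3
Tile 8: at (2,1), goal (1,3), distance |2-1|+|1-3| = 3
Tile 4: at (2,2), goal (0,3), distance |2-0|+|2-3| = 3
Tile 3: at (2,3), goal (0,2), distance |2-0|+|3-2| = 3
Tile 11: at (3,0), goal (2,2), distance |3-2|+|0-2| = 3
Tile 1: at (3,1), goal (0,0), distance |3-0|+|1-0| = 4
Tile 9: at (3,2), goal (2,0), distance |3-2|+|2-0| = 3
Tile 13: at (3,3), goal (3,0), distance |3-3|+|3-0| = 3
Sum: 3 + 1 + 1 + 2 + 0 + 3 + 3 + 3 + 3 + 3 + 3 + 3 + 4 + 3 + 3 = 38

Answer: 38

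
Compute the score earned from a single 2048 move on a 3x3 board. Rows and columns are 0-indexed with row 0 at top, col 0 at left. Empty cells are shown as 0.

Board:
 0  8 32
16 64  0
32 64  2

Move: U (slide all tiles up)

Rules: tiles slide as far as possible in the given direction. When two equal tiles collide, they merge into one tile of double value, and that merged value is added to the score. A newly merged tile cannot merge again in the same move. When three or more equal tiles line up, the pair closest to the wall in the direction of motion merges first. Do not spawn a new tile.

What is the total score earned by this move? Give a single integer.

Answer: 128

Derivation:
Slide up:
col 0: [0, 16, 32] -> [16, 32, 0]  score +0 (running 0)
col 1: [8, 64, 64] -> [8, 128, 0]  score +128 (running 128)
col 2: [32, 0, 2] -> [32, 2, 0]  score +0 (running 128)
Board after move:
 16   8  32
 32 128   2
  0   0   0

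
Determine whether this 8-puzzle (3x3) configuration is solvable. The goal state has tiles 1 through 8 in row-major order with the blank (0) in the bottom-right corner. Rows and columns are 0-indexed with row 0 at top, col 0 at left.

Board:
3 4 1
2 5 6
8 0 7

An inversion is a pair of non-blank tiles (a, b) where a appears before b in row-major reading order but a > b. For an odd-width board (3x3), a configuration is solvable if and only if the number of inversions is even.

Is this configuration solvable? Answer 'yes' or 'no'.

Inversions (pairs i<j in row-major order where tile[i] > tile[j] > 0): 5
5 is odd, so the puzzle is not solvable.

Answer: no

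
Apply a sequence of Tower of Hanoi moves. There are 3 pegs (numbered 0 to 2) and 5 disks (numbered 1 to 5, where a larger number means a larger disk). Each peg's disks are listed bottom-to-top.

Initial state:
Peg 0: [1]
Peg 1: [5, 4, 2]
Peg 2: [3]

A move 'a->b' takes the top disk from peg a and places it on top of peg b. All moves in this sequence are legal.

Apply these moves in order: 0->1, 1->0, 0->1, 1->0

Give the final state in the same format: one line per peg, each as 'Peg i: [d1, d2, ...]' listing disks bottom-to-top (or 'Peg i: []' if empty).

After move 1 (0->1):
Peg 0: []
Peg 1: [5, 4, 2, 1]
Peg 2: [3]

After move 2 (1->0):
Peg 0: [1]
Peg 1: [5, 4, 2]
Peg 2: [3]

After move 3 (0->1):
Peg 0: []
Peg 1: [5, 4, 2, 1]
Peg 2: [3]

After move 4 (1->0):
Peg 0: [1]
Peg 1: [5, 4, 2]
Peg 2: [3]

Answer: Peg 0: [1]
Peg 1: [5, 4, 2]
Peg 2: [3]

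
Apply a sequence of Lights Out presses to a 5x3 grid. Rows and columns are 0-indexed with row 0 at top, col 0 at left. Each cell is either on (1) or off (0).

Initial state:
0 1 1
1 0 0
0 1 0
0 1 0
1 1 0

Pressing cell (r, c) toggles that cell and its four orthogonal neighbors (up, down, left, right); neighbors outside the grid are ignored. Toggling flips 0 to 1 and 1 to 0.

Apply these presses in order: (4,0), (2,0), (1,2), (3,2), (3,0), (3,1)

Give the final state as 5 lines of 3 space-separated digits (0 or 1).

Answer: 0 1 0
0 1 1
0 1 0
0 0 0
1 1 1

Derivation:
After press 1 at (4,0):
0 1 1
1 0 0
0 1 0
1 1 0
0 0 0

After press 2 at (2,0):
0 1 1
0 0 0
1 0 0
0 1 0
0 0 0

After press 3 at (1,2):
0 1 0
0 1 1
1 0 1
0 1 0
0 0 0

After press 4 at (3,2):
0 1 0
0 1 1
1 0 0
0 0 1
0 0 1

After press 5 at (3,0):
0 1 0
0 1 1
0 0 0
1 1 1
1 0 1

After press 6 at (3,1):
0 1 0
0 1 1
0 1 0
0 0 0
1 1 1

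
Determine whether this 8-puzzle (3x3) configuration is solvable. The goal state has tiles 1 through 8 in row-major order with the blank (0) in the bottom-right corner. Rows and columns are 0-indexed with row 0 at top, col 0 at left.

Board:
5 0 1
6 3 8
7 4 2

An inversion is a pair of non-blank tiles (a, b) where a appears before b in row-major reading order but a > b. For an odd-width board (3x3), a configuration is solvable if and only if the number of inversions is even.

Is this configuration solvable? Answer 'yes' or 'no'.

Inversions (pairs i<j in row-major order where tile[i] > tile[j] > 0): 14
14 is even, so the puzzle is solvable.

Answer: yes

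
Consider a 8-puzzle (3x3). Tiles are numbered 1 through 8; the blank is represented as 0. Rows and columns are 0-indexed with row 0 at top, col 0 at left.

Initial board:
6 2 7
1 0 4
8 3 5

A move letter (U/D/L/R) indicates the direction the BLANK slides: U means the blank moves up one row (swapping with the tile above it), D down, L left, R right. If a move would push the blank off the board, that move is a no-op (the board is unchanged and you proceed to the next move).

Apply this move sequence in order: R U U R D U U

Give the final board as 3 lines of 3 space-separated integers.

After move 1 (R):
6 2 7
1 4 0
8 3 5

After move 2 (U):
6 2 0
1 4 7
8 3 5

After move 3 (U):
6 2 0
1 4 7
8 3 5

After move 4 (R):
6 2 0
1 4 7
8 3 5

After move 5 (D):
6 2 7
1 4 0
8 3 5

After move 6 (U):
6 2 0
1 4 7
8 3 5

After move 7 (U):
6 2 0
1 4 7
8 3 5

Answer: 6 2 0
1 4 7
8 3 5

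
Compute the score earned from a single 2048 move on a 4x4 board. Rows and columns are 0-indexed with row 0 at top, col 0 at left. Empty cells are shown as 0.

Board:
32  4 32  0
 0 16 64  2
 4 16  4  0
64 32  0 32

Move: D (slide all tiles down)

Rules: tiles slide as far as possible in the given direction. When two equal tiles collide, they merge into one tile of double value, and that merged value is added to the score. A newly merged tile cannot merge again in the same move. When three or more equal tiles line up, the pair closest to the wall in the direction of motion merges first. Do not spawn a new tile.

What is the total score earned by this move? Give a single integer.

Answer: 32

Derivation:
Slide down:
col 0: [32, 0, 4, 64] -> [0, 32, 4, 64]  score +0 (running 0)
col 1: [4, 16, 16, 32] -> [0, 4, 32, 32]  score +32 (running 32)
col 2: [32, 64, 4, 0] -> [0, 32, 64, 4]  score +0 (running 32)
col 3: [0, 2, 0, 32] -> [0, 0, 2, 32]  score +0 (running 32)
Board after move:
 0  0  0  0
32  4 32  0
 4 32 64  2
64 32  4 32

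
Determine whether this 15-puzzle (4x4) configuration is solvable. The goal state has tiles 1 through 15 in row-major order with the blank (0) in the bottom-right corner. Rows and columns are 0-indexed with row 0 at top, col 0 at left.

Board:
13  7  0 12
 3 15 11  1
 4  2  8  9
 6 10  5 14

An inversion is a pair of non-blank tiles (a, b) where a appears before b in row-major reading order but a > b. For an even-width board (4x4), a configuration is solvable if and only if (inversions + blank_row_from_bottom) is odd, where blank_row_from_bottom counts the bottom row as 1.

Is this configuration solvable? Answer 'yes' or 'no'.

Inversions: 55
Blank is in row 0 (0-indexed from top), which is row 4 counting from the bottom (bottom = 1).
55 + 4 = 59, which is odd, so the puzzle is solvable.

Answer: yes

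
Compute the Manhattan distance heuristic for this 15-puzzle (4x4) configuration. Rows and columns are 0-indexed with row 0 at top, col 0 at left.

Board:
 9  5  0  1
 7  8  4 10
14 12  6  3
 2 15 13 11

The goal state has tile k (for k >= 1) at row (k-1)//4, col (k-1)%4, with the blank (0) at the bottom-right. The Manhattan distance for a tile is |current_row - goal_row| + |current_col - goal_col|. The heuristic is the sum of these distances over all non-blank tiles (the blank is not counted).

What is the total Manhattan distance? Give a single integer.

Tile 9: at (0,0), goal (2,0), distance |0-2|+|0-0| = 2
Tile 5: at (0,1), goal (1,0), distance |0-1|+|1-0| = 2
Tile 1: at (0,3), goal (0,0), distance |0-0|+|3-0| = 3
Tile 7: at (1,0), goal (1,2), distance |1-1|+|0-2| = 2
Tile 8: at (1,1), goal (1,3), distance |1-1|+|1-3| = 2
Tile 4: at (1,2), goal (0,3), distance |1-0|+|2-3| = 2
Tile 10: at (1,3), goal (2,1), distance |1-2|+|3-1| = 3
Tile 14: at (2,0), goal (3,1), distance |2-3|+|0-1| = 2
Tile 12: at (2,1), goal (2,3), distance |2-2|+|1-3| = 2
Tile 6: at (2,2), goal (1,1), distance |2-1|+|2-1| = 2
Tile 3: at (2,3), goal (0,2), distance |2-0|+|3-2| = 3
Tile 2: at (3,0), goal (0,1), distance |3-0|+|0-1| = 4
Tile 15: at (3,1), goal (3,2), distance |3-3|+|1-2| = 1
Tile 13: at (3,2), goal (3,0), distance |3-3|+|2-0| = 2
Tile 11: at (3,3), goal (2,2), distance |3-2|+|3-2| = 2
Sum: 2 + 2 + 3 + 2 + 2 + 2 + 3 + 2 + 2 + 2 + 3 + 4 + 1 + 2 + 2 = 34

Answer: 34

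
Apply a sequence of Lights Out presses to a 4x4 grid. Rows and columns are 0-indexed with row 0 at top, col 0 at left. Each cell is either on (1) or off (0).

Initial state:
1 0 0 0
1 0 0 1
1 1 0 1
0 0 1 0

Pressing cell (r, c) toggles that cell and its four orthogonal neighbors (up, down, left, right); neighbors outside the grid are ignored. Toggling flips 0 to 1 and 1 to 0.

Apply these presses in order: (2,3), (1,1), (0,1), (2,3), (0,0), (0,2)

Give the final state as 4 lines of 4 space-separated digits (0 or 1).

After press 1 at (2,3):
1 0 0 0
1 0 0 0
1 1 1 0
0 0 1 1

After press 2 at (1,1):
1 1 0 0
0 1 1 0
1 0 1 0
0 0 1 1

After press 3 at (0,1):
0 0 1 0
0 0 1 0
1 0 1 0
0 0 1 1

After press 4 at (2,3):
0 0 1 0
0 0 1 1
1 0 0 1
0 0 1 0

After press 5 at (0,0):
1 1 1 0
1 0 1 1
1 0 0 1
0 0 1 0

After press 6 at (0,2):
1 0 0 1
1 0 0 1
1 0 0 1
0 0 1 0

Answer: 1 0 0 1
1 0 0 1
1 0 0 1
0 0 1 0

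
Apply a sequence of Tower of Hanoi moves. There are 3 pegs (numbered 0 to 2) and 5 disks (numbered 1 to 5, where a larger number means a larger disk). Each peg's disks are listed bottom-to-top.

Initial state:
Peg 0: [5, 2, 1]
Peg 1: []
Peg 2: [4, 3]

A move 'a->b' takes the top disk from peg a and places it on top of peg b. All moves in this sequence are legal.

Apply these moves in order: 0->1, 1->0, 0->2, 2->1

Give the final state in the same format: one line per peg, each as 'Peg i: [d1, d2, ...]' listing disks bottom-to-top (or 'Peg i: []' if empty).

After move 1 (0->1):
Peg 0: [5, 2]
Peg 1: [1]
Peg 2: [4, 3]

After move 2 (1->0):
Peg 0: [5, 2, 1]
Peg 1: []
Peg 2: [4, 3]

After move 3 (0->2):
Peg 0: [5, 2]
Peg 1: []
Peg 2: [4, 3, 1]

After move 4 (2->1):
Peg 0: [5, 2]
Peg 1: [1]
Peg 2: [4, 3]

Answer: Peg 0: [5, 2]
Peg 1: [1]
Peg 2: [4, 3]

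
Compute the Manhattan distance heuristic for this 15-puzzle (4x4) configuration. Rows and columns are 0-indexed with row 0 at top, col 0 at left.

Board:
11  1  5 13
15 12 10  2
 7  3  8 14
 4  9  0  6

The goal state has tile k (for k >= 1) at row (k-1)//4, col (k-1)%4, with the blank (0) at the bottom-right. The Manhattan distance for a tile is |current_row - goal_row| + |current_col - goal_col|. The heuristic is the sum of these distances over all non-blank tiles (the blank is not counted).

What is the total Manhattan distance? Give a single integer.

Tile 11: at (0,0), goal (2,2), distance |0-2|+|0-2| = 4
Tile 1: at (0,1), goal (0,0), distance |0-0|+|1-0| = 1
Tile 5: at (0,2), goal (1,0), distance |0-1|+|2-0| = 3
Tile 13: at (0,3), goal (3,0), distance |0-3|+|3-0| = 6
Tile 15: at (1,0), goal (3,2), distance |1-3|+|0-2| = 4
Tile 12: at (1,1), goal (2,3), distance |1-2|+|1-3| = 3
Tile 10: at (1,2), goal (2,1), distance |1-2|+|2-1| = 2
Tile 2: at (1,3), goal (0,1), distance |1-0|+|3-1| = 3
Tile 7: at (2,0), goal (1,2), distance |2-1|+|0-2| = 3
Tile 3: at (2,1), goal (0,2), distance |2-0|+|1-2| = 3
Tile 8: at (2,2), goal (1,3), distance |2-1|+|2-3| = 2
Tile 14: at (2,3), goal (3,1), distance |2-3|+|3-1| = 3
Tile 4: at (3,0), goal (0,3), distance |3-0|+|0-3| = 6
Tile 9: at (3,1), goal (2,0), distance |3-2|+|1-0| = 2
Tile 6: at (3,3), goal (1,1), distance |3-1|+|3-1| = 4
Sum: 4 + 1 + 3 + 6 + 4 + 3 + 2 + 3 + 3 + 3 + 2 + 3 + 6 + 2 + 4 = 49

Answer: 49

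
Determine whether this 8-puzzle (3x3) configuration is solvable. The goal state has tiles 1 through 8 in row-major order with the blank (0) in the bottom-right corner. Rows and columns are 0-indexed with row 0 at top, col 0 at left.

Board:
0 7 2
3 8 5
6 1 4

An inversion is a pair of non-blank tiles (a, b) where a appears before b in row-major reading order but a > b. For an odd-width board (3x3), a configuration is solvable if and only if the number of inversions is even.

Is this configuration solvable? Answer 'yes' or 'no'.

Inversions (pairs i<j in row-major order where tile[i] > tile[j] > 0): 16
16 is even, so the puzzle is solvable.

Answer: yes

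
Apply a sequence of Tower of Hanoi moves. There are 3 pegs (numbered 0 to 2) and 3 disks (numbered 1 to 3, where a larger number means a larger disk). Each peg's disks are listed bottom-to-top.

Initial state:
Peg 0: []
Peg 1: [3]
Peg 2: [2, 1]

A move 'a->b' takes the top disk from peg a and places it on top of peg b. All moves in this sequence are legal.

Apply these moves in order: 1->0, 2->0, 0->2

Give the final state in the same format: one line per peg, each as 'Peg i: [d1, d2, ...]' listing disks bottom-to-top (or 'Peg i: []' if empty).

After move 1 (1->0):
Peg 0: [3]
Peg 1: []
Peg 2: [2, 1]

After move 2 (2->0):
Peg 0: [3, 1]
Peg 1: []
Peg 2: [2]

After move 3 (0->2):
Peg 0: [3]
Peg 1: []
Peg 2: [2, 1]

Answer: Peg 0: [3]
Peg 1: []
Peg 2: [2, 1]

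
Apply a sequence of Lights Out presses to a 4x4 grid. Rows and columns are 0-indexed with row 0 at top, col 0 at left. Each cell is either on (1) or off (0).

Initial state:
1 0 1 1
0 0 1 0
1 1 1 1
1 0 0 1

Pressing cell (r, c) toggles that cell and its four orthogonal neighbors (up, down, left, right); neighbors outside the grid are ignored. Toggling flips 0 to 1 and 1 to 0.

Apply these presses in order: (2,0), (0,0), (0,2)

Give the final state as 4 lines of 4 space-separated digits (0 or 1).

Answer: 0 0 0 0
0 0 0 0
0 0 1 1
0 0 0 1

Derivation:
After press 1 at (2,0):
1 0 1 1
1 0 1 0
0 0 1 1
0 0 0 1

After press 2 at (0,0):
0 1 1 1
0 0 1 0
0 0 1 1
0 0 0 1

After press 3 at (0,2):
0 0 0 0
0 0 0 0
0 0 1 1
0 0 0 1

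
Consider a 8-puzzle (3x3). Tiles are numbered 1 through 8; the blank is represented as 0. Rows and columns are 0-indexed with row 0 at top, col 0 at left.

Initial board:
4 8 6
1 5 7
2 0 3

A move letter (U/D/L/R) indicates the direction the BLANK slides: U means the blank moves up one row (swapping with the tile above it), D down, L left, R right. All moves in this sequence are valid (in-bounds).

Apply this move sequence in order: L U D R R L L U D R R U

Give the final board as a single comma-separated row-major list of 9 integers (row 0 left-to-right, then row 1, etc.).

After move 1 (L):
4 8 6
1 5 7
0 2 3

After move 2 (U):
4 8 6
0 5 7
1 2 3

After move 3 (D):
4 8 6
1 5 7
0 2 3

After move 4 (R):
4 8 6
1 5 7
2 0 3

After move 5 (R):
4 8 6
1 5 7
2 3 0

After move 6 (L):
4 8 6
1 5 7
2 0 3

After move 7 (L):
4 8 6
1 5 7
0 2 3

After move 8 (U):
4 8 6
0 5 7
1 2 3

After move 9 (D):
4 8 6
1 5 7
0 2 3

After move 10 (R):
4 8 6
1 5 7
2 0 3

After move 11 (R):
4 8 6
1 5 7
2 3 0

After move 12 (U):
4 8 6
1 5 0
2 3 7

Answer: 4, 8, 6, 1, 5, 0, 2, 3, 7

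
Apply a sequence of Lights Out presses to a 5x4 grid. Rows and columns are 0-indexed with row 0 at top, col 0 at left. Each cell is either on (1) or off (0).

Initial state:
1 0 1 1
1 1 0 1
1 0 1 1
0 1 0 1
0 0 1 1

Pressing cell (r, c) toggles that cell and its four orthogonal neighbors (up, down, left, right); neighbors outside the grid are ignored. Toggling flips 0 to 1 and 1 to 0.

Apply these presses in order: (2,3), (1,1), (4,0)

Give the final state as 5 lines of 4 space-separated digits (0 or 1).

Answer: 1 1 1 1
0 0 1 0
1 1 0 0
1 1 0 0
1 1 1 1

Derivation:
After press 1 at (2,3):
1 0 1 1
1 1 0 0
1 0 0 0
0 1 0 0
0 0 1 1

After press 2 at (1,1):
1 1 1 1
0 0 1 0
1 1 0 0
0 1 0 0
0 0 1 1

After press 3 at (4,0):
1 1 1 1
0 0 1 0
1 1 0 0
1 1 0 0
1 1 1 1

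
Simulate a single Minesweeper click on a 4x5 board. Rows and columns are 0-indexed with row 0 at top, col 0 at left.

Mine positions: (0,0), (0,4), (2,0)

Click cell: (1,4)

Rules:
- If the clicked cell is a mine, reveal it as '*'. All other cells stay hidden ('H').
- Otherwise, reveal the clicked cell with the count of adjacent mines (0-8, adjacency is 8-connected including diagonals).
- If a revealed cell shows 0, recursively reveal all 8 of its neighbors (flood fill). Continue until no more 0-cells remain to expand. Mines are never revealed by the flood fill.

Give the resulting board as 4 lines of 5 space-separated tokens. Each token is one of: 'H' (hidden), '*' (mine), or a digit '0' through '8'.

H H H H H
H H H H 1
H H H H H
H H H H H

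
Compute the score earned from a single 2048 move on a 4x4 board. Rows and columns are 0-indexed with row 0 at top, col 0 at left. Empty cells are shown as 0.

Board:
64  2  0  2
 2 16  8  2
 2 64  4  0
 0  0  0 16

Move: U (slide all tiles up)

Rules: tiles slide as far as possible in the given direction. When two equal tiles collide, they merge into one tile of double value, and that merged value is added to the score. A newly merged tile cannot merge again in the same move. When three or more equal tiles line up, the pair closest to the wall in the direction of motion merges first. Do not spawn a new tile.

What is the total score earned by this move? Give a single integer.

Answer: 8

Derivation:
Slide up:
col 0: [64, 2, 2, 0] -> [64, 4, 0, 0]  score +4 (running 4)
col 1: [2, 16, 64, 0] -> [2, 16, 64, 0]  score +0 (running 4)
col 2: [0, 8, 4, 0] -> [8, 4, 0, 0]  score +0 (running 4)
col 3: [2, 2, 0, 16] -> [4, 16, 0, 0]  score +4 (running 8)
Board after move:
64  2  8  4
 4 16  4 16
 0 64  0  0
 0  0  0  0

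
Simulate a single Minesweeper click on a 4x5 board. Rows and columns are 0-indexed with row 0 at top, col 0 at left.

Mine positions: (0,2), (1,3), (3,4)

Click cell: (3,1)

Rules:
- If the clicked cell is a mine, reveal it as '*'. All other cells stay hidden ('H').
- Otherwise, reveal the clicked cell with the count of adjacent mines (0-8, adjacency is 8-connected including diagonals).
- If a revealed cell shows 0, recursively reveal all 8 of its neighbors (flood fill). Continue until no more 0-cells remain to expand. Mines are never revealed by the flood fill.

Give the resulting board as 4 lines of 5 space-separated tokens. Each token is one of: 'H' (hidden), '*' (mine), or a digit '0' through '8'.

0 1 H H H
0 1 2 H H
0 0 1 2 H
0 0 0 1 H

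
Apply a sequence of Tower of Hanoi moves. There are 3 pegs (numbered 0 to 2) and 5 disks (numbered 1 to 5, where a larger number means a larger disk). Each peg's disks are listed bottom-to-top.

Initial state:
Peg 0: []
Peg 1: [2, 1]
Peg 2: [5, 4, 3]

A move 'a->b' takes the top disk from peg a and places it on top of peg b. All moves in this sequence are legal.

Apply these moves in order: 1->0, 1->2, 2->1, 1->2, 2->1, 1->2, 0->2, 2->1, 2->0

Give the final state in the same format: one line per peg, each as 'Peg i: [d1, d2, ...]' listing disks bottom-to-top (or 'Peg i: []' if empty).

After move 1 (1->0):
Peg 0: [1]
Peg 1: [2]
Peg 2: [5, 4, 3]

After move 2 (1->2):
Peg 0: [1]
Peg 1: []
Peg 2: [5, 4, 3, 2]

After move 3 (2->1):
Peg 0: [1]
Peg 1: [2]
Peg 2: [5, 4, 3]

After move 4 (1->2):
Peg 0: [1]
Peg 1: []
Peg 2: [5, 4, 3, 2]

After move 5 (2->1):
Peg 0: [1]
Peg 1: [2]
Peg 2: [5, 4, 3]

After move 6 (1->2):
Peg 0: [1]
Peg 1: []
Peg 2: [5, 4, 3, 2]

After move 7 (0->2):
Peg 0: []
Peg 1: []
Peg 2: [5, 4, 3, 2, 1]

After move 8 (2->1):
Peg 0: []
Peg 1: [1]
Peg 2: [5, 4, 3, 2]

After move 9 (2->0):
Peg 0: [2]
Peg 1: [1]
Peg 2: [5, 4, 3]

Answer: Peg 0: [2]
Peg 1: [1]
Peg 2: [5, 4, 3]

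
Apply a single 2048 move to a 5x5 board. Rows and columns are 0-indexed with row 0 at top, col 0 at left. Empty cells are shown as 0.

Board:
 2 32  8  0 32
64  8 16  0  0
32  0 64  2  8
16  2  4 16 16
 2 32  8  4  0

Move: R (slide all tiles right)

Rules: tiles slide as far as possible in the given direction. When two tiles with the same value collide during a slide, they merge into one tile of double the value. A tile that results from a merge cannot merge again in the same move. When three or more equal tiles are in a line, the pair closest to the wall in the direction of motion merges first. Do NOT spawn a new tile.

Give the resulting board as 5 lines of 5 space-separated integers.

Answer:  0  2 32  8 32
 0  0 64  8 16
 0 32 64  2  8
 0 16  2  4 32
 0  2 32  8  4

Derivation:
Slide right:
row 0: [2, 32, 8, 0, 32] -> [0, 2, 32, 8, 32]
row 1: [64, 8, 16, 0, 0] -> [0, 0, 64, 8, 16]
row 2: [32, 0, 64, 2, 8] -> [0, 32, 64, 2, 8]
row 3: [16, 2, 4, 16, 16] -> [0, 16, 2, 4, 32]
row 4: [2, 32, 8, 4, 0] -> [0, 2, 32, 8, 4]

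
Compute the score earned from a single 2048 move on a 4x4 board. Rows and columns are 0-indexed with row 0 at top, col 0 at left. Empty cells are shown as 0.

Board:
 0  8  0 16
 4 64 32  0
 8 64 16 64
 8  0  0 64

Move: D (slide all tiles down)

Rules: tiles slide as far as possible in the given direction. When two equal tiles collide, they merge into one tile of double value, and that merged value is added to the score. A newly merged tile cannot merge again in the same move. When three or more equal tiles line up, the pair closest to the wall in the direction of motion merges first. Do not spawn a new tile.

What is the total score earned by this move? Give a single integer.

Slide down:
col 0: [0, 4, 8, 8] -> [0, 0, 4, 16]  score +16 (running 16)
col 1: [8, 64, 64, 0] -> [0, 0, 8, 128]  score +128 (running 144)
col 2: [0, 32, 16, 0] -> [0, 0, 32, 16]  score +0 (running 144)
col 3: [16, 0, 64, 64] -> [0, 0, 16, 128]  score +128 (running 272)
Board after move:
  0   0   0   0
  0   0   0   0
  4   8  32  16
 16 128  16 128

Answer: 272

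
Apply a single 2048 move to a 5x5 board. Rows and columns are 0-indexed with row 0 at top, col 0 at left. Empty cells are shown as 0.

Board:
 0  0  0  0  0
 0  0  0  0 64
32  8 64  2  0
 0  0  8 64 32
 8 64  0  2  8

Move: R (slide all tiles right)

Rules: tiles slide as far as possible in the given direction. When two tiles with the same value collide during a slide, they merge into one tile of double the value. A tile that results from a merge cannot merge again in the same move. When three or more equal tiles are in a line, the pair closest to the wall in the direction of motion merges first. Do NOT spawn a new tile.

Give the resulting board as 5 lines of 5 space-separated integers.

Answer:  0  0  0  0  0
 0  0  0  0 64
 0 32  8 64  2
 0  0  8 64 32
 0  8 64  2  8

Derivation:
Slide right:
row 0: [0, 0, 0, 0, 0] -> [0, 0, 0, 0, 0]
row 1: [0, 0, 0, 0, 64] -> [0, 0, 0, 0, 64]
row 2: [32, 8, 64, 2, 0] -> [0, 32, 8, 64, 2]
row 3: [0, 0, 8, 64, 32] -> [0, 0, 8, 64, 32]
row 4: [8, 64, 0, 2, 8] -> [0, 8, 64, 2, 8]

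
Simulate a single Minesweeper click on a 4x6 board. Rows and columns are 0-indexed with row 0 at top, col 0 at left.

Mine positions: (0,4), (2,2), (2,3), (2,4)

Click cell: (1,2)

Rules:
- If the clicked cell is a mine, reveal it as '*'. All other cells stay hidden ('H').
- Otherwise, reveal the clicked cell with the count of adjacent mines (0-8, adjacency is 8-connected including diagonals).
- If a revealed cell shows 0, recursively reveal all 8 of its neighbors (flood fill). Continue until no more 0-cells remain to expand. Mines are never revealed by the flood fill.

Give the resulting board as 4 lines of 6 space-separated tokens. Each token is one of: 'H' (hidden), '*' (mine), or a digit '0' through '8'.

H H H H H H
H H 2 H H H
H H H H H H
H H H H H H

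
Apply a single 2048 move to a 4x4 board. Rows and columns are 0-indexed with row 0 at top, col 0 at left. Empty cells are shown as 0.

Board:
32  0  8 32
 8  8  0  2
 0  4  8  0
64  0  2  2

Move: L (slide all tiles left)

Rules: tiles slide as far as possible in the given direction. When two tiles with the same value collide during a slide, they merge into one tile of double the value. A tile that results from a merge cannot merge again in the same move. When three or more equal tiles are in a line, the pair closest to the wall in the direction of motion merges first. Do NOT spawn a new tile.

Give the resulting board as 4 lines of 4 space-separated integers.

Slide left:
row 0: [32, 0, 8, 32] -> [32, 8, 32, 0]
row 1: [8, 8, 0, 2] -> [16, 2, 0, 0]
row 2: [0, 4, 8, 0] -> [4, 8, 0, 0]
row 3: [64, 0, 2, 2] -> [64, 4, 0, 0]

Answer: 32  8 32  0
16  2  0  0
 4  8  0  0
64  4  0  0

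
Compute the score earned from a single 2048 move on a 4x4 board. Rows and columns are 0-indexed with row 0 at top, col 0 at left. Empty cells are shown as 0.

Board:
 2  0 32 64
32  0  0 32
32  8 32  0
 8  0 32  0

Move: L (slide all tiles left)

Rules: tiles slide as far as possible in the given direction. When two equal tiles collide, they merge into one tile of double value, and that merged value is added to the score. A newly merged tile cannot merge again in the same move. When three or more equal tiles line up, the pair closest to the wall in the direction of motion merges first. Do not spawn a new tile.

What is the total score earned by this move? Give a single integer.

Answer: 64

Derivation:
Slide left:
row 0: [2, 0, 32, 64] -> [2, 32, 64, 0]  score +0 (running 0)
row 1: [32, 0, 0, 32] -> [64, 0, 0, 0]  score +64 (running 64)
row 2: [32, 8, 32, 0] -> [32, 8, 32, 0]  score +0 (running 64)
row 3: [8, 0, 32, 0] -> [8, 32, 0, 0]  score +0 (running 64)
Board after move:
 2 32 64  0
64  0  0  0
32  8 32  0
 8 32  0  0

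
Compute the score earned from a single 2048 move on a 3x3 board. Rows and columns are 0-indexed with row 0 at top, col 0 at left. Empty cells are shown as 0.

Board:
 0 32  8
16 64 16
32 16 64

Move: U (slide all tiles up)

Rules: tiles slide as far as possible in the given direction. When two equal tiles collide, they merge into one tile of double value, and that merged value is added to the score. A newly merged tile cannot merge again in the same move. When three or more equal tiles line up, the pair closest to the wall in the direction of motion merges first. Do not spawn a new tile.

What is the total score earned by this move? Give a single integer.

Answer: 0

Derivation:
Slide up:
col 0: [0, 16, 32] -> [16, 32, 0]  score +0 (running 0)
col 1: [32, 64, 16] -> [32, 64, 16]  score +0 (running 0)
col 2: [8, 16, 64] -> [8, 16, 64]  score +0 (running 0)
Board after move:
16 32  8
32 64 16
 0 16 64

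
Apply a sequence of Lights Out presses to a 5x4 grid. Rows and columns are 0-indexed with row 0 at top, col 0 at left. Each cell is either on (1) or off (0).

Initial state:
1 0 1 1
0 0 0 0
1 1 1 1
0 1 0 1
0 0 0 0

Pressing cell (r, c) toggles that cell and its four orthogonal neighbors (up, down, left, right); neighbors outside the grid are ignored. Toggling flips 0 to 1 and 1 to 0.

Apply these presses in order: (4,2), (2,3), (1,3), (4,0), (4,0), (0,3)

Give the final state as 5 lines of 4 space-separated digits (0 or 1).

After press 1 at (4,2):
1 0 1 1
0 0 0 0
1 1 1 1
0 1 1 1
0 1 1 1

After press 2 at (2,3):
1 0 1 1
0 0 0 1
1 1 0 0
0 1 1 0
0 1 1 1

After press 3 at (1,3):
1 0 1 0
0 0 1 0
1 1 0 1
0 1 1 0
0 1 1 1

After press 4 at (4,0):
1 0 1 0
0 0 1 0
1 1 0 1
1 1 1 0
1 0 1 1

After press 5 at (4,0):
1 0 1 0
0 0 1 0
1 1 0 1
0 1 1 0
0 1 1 1

After press 6 at (0,3):
1 0 0 1
0 0 1 1
1 1 0 1
0 1 1 0
0 1 1 1

Answer: 1 0 0 1
0 0 1 1
1 1 0 1
0 1 1 0
0 1 1 1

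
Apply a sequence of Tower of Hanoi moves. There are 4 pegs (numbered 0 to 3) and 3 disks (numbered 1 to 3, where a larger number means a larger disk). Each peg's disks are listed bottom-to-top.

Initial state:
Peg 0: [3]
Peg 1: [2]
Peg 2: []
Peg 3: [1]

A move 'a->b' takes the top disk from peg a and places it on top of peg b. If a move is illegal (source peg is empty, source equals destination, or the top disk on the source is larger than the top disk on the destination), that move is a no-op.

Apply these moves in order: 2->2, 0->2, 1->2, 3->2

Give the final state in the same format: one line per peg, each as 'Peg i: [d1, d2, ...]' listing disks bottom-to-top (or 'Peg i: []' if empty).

After move 1 (2->2):
Peg 0: [3]
Peg 1: [2]
Peg 2: []
Peg 3: [1]

After move 2 (0->2):
Peg 0: []
Peg 1: [2]
Peg 2: [3]
Peg 3: [1]

After move 3 (1->2):
Peg 0: []
Peg 1: []
Peg 2: [3, 2]
Peg 3: [1]

After move 4 (3->2):
Peg 0: []
Peg 1: []
Peg 2: [3, 2, 1]
Peg 3: []

Answer: Peg 0: []
Peg 1: []
Peg 2: [3, 2, 1]
Peg 3: []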